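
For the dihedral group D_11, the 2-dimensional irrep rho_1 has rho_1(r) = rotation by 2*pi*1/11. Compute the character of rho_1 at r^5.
chi_{rho_1}(r^5) = 2*cos(2*pi*1*5/11) = -2*cos(pi/11)

Details: rho_1(r^5) is rotation by angle 2*pi*1*5/11, whose trace is 2*cos(2*pi*1*5/11) = -2*cos(pi/11).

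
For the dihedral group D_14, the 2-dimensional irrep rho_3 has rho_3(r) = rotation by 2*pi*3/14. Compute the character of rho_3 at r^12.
chi_{rho_3}(r^12) = 2*cos(2*pi*3*12/14) = -2*cos(pi/7)

Why: rho_3(r^12) is rotation by angle 2*pi*3*12/14, whose trace is 2*cos(2*pi*3*12/14) = -2*cos(pi/7).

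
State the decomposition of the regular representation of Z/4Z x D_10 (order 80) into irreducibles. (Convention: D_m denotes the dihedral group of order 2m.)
Each irreducible V_i of dimension d_i appears with multiplicity d_i, i.e. rho_reg = (direct sum over all irreducibles V_i) d_i V_i. The irreducible dimensions for Z/4Z x D_10 are 1, 1, 1, 1, 1, 1, 1, 1, 1, 1, 1, 1, 1, 1, 1, 1, 2, 2, 2, 2, 2, 2, 2, 2, 2, 2, 2, 2, 2, 2, 2, 2: 16 irreducibles of dimension 1, each with multiplicity 1; 16 irreducibles of dimension 2, each with multiplicity 2. Total dimension 16*1*1 + 16*2*2 = 80 = |G|.

Working: General theorem: in the regular representation of a finite group G, each irreducible appears with multiplicity equal to its dimension. Check: dim(rho_reg) = sum d_i^2 = 1 + 1 + 1 + 1 + 1 + 1 + 1 + 1 + 1 + 1 + 1 + 1 + 1 + 1 + 1 + 1 + 4 + 4 + 4 + 4 + 4 + 4 + 4 + 4 + 4 + 4 + 4 + 4 + 4 + 4 + 4 + 4 = 80 = |G|.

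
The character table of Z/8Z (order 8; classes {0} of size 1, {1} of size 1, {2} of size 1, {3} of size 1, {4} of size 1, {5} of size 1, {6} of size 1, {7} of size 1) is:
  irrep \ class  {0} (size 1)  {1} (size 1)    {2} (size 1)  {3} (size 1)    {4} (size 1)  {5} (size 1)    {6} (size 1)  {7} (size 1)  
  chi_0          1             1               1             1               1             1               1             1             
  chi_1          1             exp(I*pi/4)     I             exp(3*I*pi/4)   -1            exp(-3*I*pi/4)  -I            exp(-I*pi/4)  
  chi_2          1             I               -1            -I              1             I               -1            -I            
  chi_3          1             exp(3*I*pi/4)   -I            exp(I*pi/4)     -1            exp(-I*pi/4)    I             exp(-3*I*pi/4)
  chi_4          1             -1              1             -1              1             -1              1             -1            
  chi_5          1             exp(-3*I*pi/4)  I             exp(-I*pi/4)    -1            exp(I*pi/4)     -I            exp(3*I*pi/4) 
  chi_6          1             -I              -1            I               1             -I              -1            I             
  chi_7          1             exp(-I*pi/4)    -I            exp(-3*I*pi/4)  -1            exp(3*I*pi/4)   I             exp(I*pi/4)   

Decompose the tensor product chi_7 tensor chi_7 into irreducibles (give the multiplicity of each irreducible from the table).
chi_7 tensor chi_7 = chi_6 (all other irreducibles have multiplicity 0).

Details: The character of a tensor product is the pointwise product (chi_7 * chi_7)(C) = chi_7(C) * chi_7(C):
  {0}: (1)*(1), {1}: (exp(-I*pi/4))*(exp(-I*pi/4)), {2}: (-I)*(-I), {3}: (exp(-3*I*pi/4))*(exp(-3*I*pi/4)), {4}: (-1)*(-1), {5}: (exp(3*I*pi/4))*(exp(3*I*pi/4)), {6}: (I)*(I), {7}: (exp(I*pi/4))*(exp(I*pi/4))
so (chi_7 * chi_7) takes values
  {0} -> 1, {1} -> -I, {2} -> -1, {3} -> I, {4} -> 1, {5} -> -I, {6} -> -1, {7} -> I.
Now take the inner product of this character with each irreducible chi from the table, <chi_7*chi_7, chi> = (1/8) sum_C |C| (chi_7*chi_7)(C) conj(chi(C)):
  <chi_7*chi_7, chi_0> = (1/8)[1*(1)*conj(1) + 1*(-I)*conj(1) + 1*(-1)*conj(1) + 1*(I)*conj(1) + 1*(1)*conj(1) + 1*(-I)*conj(1) + 1*(-1)*conj(1) + 1*(I)*conj(1)]
      = (1/8)[(1) + (-I) + (-1) + (I) + (1) + (-I) + (-1) + (I)] = 0/8 = 0
  <chi_7*chi_7, chi_1> = (1/8)[1*(1)*conj(1) + 1*(-I)*conj(exp(I*pi/4)) + 1*(-1)*conj(I) + 1*(I)*conj(exp(3*I*pi/4)) + 1*(1)*conj(-1) + 1*(-I)*conj(exp(-3*I*pi/4)) + 1*(-1)*conj(-I) + 1*(I)*conj(exp(-I*pi/4))]
      = (1/8)[(1) + (-exp(I*pi/4)) + (I) + (exp(-I*pi/4)) + (-1) + (-exp(-3*I*pi/4)) + (-I) + (exp(3*I*pi/4))] = 0/8 = 0
  <chi_7*chi_7, chi_2> = (1/8)[1*(1)*conj(1) + 1*(-I)*conj(I) + 1*(-1)*conj(-1) + 1*(I)*conj(-I) + 1*(1)*conj(1) + 1*(-I)*conj(I) + 1*(-1)*conj(-1) + 1*(I)*conj(-I)]
      = (1/8)[(1) + (-1) + (1) + (-1) + (1) + (-1) + (1) + (-1)] = 0/8 = 0
  <chi_7*chi_7, chi_3> = (1/8)[1*(1)*conj(1) + 1*(-I)*conj(exp(3*I*pi/4)) + 1*(-1)*conj(-I) + 1*(I)*conj(exp(I*pi/4)) + 1*(1)*conj(-1) + 1*(-I)*conj(exp(-I*pi/4)) + 1*(-1)*conj(I) + 1*(I)*conj(exp(-3*I*pi/4))]
      = (1/8)[(1) + (-exp(-I*pi/4)) + (-I) + (exp(I*pi/4)) + (-1) + (-exp(3*I*pi/4)) + (I) + (exp(-3*I*pi/4))] = 0/8 = 0
  <chi_7*chi_7, chi_4> = (1/8)[1*(1)*conj(1) + 1*(-I)*conj(-1) + 1*(-1)*conj(1) + 1*(I)*conj(-1) + 1*(1)*conj(1) + 1*(-I)*conj(-1) + 1*(-1)*conj(1) + 1*(I)*conj(-1)]
      = (1/8)[(1) + (I) + (-1) + (-I) + (1) + (I) + (-1) + (-I)] = 0/8 = 0
  <chi_7*chi_7, chi_5> = (1/8)[1*(1)*conj(1) + 1*(-I)*conj(exp(-3*I*pi/4)) + 1*(-1)*conj(I) + 1*(I)*conj(exp(-I*pi/4)) + 1*(1)*conj(-1) + 1*(-I)*conj(exp(I*pi/4)) + 1*(-1)*conj(-I) + 1*(I)*conj(exp(3*I*pi/4))]
      = (1/8)[(1) + (-exp(-3*I*pi/4)) + (I) + (exp(3*I*pi/4)) + (-1) + (-exp(I*pi/4)) + (-I) + (exp(-I*pi/4))] = 0/8 = 0
  <chi_7*chi_7, chi_6> = (1/8)[1*(1)*conj(1) + 1*(-I)*conj(-I) + 1*(-1)*conj(-1) + 1*(I)*conj(I) + 1*(1)*conj(1) + 1*(-I)*conj(-I) + 1*(-1)*conj(-1) + 1*(I)*conj(I)]
      = (1/8)[(1) + (1) + (1) + (1) + (1) + (1) + (1) + (1)] = 8/8 = 1
  <chi_7*chi_7, chi_7> = (1/8)[1*(1)*conj(1) + 1*(-I)*conj(exp(-I*pi/4)) + 1*(-1)*conj(-I) + 1*(I)*conj(exp(-3*I*pi/4)) + 1*(1)*conj(-1) + 1*(-I)*conj(exp(3*I*pi/4)) + 1*(-1)*conj(I) + 1*(I)*conj(exp(I*pi/4))]
      = (1/8)[(1) + (-exp(3*I*pi/4)) + (-I) + (exp(-3*I*pi/4)) + (-1) + (-exp(-I*pi/4)) + (I) + (exp(I*pi/4))] = 0/8 = 0
(Exp terms are combined using exp(i*s)*conj(exp(i*t)) = exp(i*(s-t)), and sums of them are collapsed using the identity that for every m > 1 the m distinct m-th roots of unity sum to 0, e.g. 1 + exp(2*I*pi/3) + exp(-2*I*pi/3) = 0.)
Hence the multiplicities are chi_6: 1. Dimension check: dim(chi_7)*dim(chi_7) = 1*1 = 1 and sum (mult * dim) = 1*1 = 1.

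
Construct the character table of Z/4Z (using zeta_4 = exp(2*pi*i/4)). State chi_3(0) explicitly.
Character table of Z/4Z (irreps indexed chi_0,...,chi_3 with chi_k(m) = zeta_4^(k*m), zeta_4 = exp(2*pi*i/4)):
  irrep \ class  {0} (size 1)  {1} (size 1)  {2} (size 1)  {3} (size 1)
  chi_0          1             1             1             1           
  chi_1          1             I             -1            -I          
  chi_2          1             -1            1             -1          
  chi_3          1             -I            -1            I           

Spot check: chi_3(0) = zeta_4^(3*0) = zeta_4^0 = 1.

Details: Z/4Z is abelian, so all 4 irreducible complex representations are 1-dimensional. They are given by chi_k(m) = zeta_4^(k*m) for k = 0,...,3. Row orthogonality: sum_m chi_k(m) conj(chi_l(m)) = 4 * [k = l].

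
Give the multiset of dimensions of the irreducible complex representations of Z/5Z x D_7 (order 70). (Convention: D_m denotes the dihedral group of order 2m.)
Dimensions: 1, 1, 1, 1, 1, 1, 1, 1, 1, 1, 2, 2, 2, 2, 2, 2, 2, 2, 2, 2, 2, 2, 2, 2, 2

Explanation: There are 25 irreducibles (= number of conjugacy classes). Their dimensions d_i satisfy sum d_i^2 = |G| = 70: 1 + 1 + 1 + 1 + 1 + 1 + 1 + 1 + 1 + 1 + 4 + 4 + 4 + 4 + 4 + 4 + 4 + 4 + 4 + 4 + 4 + 4 + 4 + 4 + 4 = 70. (For the product with Z/5Z: each of the 5 1-dim characters of Z/5Z tensors with each irrep of D_7, giving 5 copies of each D_7-dimension.)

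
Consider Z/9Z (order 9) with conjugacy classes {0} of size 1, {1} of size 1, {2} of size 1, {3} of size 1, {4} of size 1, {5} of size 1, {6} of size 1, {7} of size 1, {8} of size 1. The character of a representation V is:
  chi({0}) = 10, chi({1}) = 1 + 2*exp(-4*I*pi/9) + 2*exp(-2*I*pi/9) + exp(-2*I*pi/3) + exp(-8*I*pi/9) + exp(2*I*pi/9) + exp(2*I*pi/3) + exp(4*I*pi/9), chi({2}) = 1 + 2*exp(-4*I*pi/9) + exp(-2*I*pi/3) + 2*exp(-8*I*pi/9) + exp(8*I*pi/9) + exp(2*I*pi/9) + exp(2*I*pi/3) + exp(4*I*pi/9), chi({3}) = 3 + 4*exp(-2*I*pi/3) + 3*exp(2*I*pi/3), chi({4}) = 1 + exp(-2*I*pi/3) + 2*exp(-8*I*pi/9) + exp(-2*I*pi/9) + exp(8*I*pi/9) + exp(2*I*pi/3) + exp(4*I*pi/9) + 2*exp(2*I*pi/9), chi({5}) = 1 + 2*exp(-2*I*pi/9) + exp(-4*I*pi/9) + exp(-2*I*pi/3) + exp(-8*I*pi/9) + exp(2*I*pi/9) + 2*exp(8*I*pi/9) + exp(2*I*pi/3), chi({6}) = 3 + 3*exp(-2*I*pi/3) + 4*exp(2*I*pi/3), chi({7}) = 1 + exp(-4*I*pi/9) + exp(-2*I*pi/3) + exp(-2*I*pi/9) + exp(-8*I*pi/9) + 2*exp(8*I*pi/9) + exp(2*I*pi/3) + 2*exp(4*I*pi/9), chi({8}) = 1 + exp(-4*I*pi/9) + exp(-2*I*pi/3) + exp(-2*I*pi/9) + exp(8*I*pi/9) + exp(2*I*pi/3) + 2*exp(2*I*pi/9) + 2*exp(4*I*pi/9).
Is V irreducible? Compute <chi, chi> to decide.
Not irreducible (reducible): <chi, chi> = 14 > 1.

Derivation: <chi, chi> = (1/|G|) sum_C |C| * |chi(C)|^2 = (1/9)[1*|10|^2 + 1*|1 + 2*exp(-4*I*pi/9) + 2*exp(-2*I*pi/9) + exp(-2*I*pi/3) + exp(-8*I*pi/9) + exp(2*I*pi/9) + exp(2*I*pi/3) + exp(4*I*pi/9)|^2 + 1*|1 + 2*exp(-4*I*pi/9) + exp(-2*I*pi/3) + 2*exp(-8*I*pi/9) + exp(8*I*pi/9) + exp(2*I*pi/9) + exp(2*I*pi/3) + exp(4*I*pi/9)|^2 + 1*|3 + 4*exp(-2*I*pi/3) + 3*exp(2*I*pi/3)|^2 + 1*|1 + exp(-2*I*pi/3) + 2*exp(-8*I*pi/9) + exp(-2*I*pi/9) + exp(8*I*pi/9) + exp(2*I*pi/3) + exp(4*I*pi/9) + 2*exp(2*I*pi/9)|^2 + 1*|1 + 2*exp(-2*I*pi/9) + exp(-4*I*pi/9) + exp(-2*I*pi/3) + exp(-8*I*pi/9) + exp(2*I*pi/9) + 2*exp(8*I*pi/9) + exp(2*I*pi/3)|^2 + 1*|3 + 3*exp(-2*I*pi/3) + 4*exp(2*I*pi/3)|^2 + 1*|1 + exp(-4*I*pi/9) + exp(-2*I*pi/3) + exp(-2*I*pi/9) + exp(-8*I*pi/9) + 2*exp(8*I*pi/9) + exp(2*I*pi/3) + 2*exp(4*I*pi/9)|^2 + 1*|1 + exp(-4*I*pi/9) + exp(-2*I*pi/3) + exp(-2*I*pi/9) + exp(8*I*pi/9) + exp(2*I*pi/3) + 2*exp(2*I*pi/9) + 2*exp(4*I*pi/9)|^2]
  = (1/9)[(100) + (14 + 11*exp(-4*I*pi/9) + 10*exp(-2*I*pi/3) + 12*exp(-2*I*pi/9) + 10*exp(-8*I*pi/9) + 10*exp(8*I*pi/9) + 12*exp(2*I*pi/9) + 10*exp(2*I*pi/3) + 11*exp(4*I*pi/9)) + (14 + 12*exp(-4*I*pi/9) + 10*exp(-2*I*pi/3) + 10*exp(-2*I*pi/9) + 11*exp(-8*I*pi/9) + 11*exp(8*I*pi/9) + 10*exp(2*I*pi/9) + 10*exp(2*I*pi/3) + 12*exp(4*I*pi/9)) + (1) + (14 + 10*exp(-4*I*pi/9) + 10*exp(-2*I*pi/3) + 11*exp(-2*I*pi/9) + 12*exp(-8*I*pi/9) + 12*exp(8*I*pi/9) + 11*exp(2*I*pi/9) + 10*exp(2*I*pi/3) + 10*exp(4*I*pi/9)) + (14 + 10*exp(-4*I*pi/9) + 10*exp(-2*I*pi/3) + 11*exp(-2*I*pi/9) + 12*exp(-8*I*pi/9) + 12*exp(8*I*pi/9) + 11*exp(2*I*pi/9) + 10*exp(2*I*pi/3) + 10*exp(4*I*pi/9)) + (1) + (14 + 12*exp(-4*I*pi/9) + 10*exp(-2*I*pi/3) + 10*exp(-2*I*pi/9) + 11*exp(-8*I*pi/9) + 11*exp(8*I*pi/9) + 10*exp(2*I*pi/9) + 10*exp(2*I*pi/3) + 12*exp(4*I*pi/9)) + (14 + 11*exp(-4*I*pi/9) + 10*exp(-2*I*pi/3) + 12*exp(-2*I*pi/9) + 10*exp(-8*I*pi/9) + 10*exp(8*I*pi/9) + 12*exp(2*I*pi/9) + 10*exp(2*I*pi/3) + 11*exp(4*I*pi/9))] = 126/9 = 14.
(Exp terms are combined using exp(i*s)*conj(exp(i*t)) = exp(i*(s-t)), and sums of them are collapsed using the identity that for every m > 1 the m distinct m-th roots of unity sum to 0, e.g. 1 + exp(2*I*pi/3) + exp(-2*I*pi/3) = 0.)
A character is irreducible iff <chi, chi> = 1, so this representation is reducible.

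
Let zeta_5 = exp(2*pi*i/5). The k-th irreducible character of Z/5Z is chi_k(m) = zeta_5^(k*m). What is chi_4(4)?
chi_4(4) = zeta_5^16 = exp(2*I*pi/5)

Argument: chi_4(4) = zeta_5^(4*4) = zeta_5^16. Since zeta_5^5 = 1, this equals zeta_5^1 = exp(2*pi*i*1/5) = exp(2*I*pi/5).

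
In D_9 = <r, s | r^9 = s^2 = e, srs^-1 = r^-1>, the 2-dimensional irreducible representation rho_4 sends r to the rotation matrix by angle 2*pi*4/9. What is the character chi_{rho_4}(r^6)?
chi_{rho_4}(r^6) = 2*cos(2*pi*4*6/9) = -1

Proof sketch: rho_4(r^6) is rotation by angle 2*pi*4*6/9, whose trace is 2*cos(2*pi*4*6/9) = -1.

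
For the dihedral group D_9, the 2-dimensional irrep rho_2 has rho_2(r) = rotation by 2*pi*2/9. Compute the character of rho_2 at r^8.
chi_{rho_2}(r^8) = 2*cos(2*pi*2*8/9) = 2*cos(4*pi/9)

rho_2(r^8) is rotation by angle 2*pi*2*8/9, whose trace is 2*cos(2*pi*2*8/9) = 2*cos(4*pi/9).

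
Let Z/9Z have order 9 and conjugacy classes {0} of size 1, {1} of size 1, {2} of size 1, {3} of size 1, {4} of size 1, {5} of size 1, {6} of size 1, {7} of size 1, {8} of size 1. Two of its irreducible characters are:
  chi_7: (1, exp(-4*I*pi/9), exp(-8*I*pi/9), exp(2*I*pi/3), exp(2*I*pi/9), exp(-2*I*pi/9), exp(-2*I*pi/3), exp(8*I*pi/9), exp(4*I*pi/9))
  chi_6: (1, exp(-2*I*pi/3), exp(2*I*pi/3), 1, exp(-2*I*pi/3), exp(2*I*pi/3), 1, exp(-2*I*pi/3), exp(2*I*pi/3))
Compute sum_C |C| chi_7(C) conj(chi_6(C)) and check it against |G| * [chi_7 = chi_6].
Sum = 0; so <chi_7, chi_6> = 0 (distinct irreducibles are orthogonal).

Why: Compute term by term over conjugacy classes (|C| * chi_7(C) * conj(chi_6(C))):
  1*(1)*conj(1) + 1*(exp(-4*I*pi/9))*conj(exp(-2*I*pi/3)) + 1*(exp(-8*I*pi/9))*conj(exp(2*I*pi/3)) + 1*(exp(2*I*pi/3))*conj(1) + 1*(exp(2*I*pi/9))*conj(exp(-2*I*pi/3)) + 1*(exp(-2*I*pi/9))*conj(exp(2*I*pi/3)) + 1*(exp(-2*I*pi/3))*conj(1) + 1*(exp(8*I*pi/9))*conj(exp(-2*I*pi/3)) + 1*(exp(4*I*pi/9))*conj(exp(2*I*pi/3))
  = (1) + (exp(2*I*pi/9)) + (exp(4*I*pi/9)) + (exp(2*I*pi/3)) + (exp(8*I*pi/9)) + (exp(-8*I*pi/9)) + (exp(-2*I*pi/3)) + (exp(-4*I*pi/9)) + (exp(-2*I*pi/9))
  = 0.
(Exp terms are combined using exp(i*s)*conj(exp(i*t)) = exp(i*(s-t)), and sums of them are collapsed using the identity that for every m > 1 the m distinct m-th roots of unity sum to 0, e.g. 1 + exp(2*I*pi/3) + exp(-2*I*pi/3) = 0.)
Dividing by |G| = 9 gives 0/9 = 0, matching the row-orthogonality relation <chi_7, chi_6> = [chi_7 = chi_6].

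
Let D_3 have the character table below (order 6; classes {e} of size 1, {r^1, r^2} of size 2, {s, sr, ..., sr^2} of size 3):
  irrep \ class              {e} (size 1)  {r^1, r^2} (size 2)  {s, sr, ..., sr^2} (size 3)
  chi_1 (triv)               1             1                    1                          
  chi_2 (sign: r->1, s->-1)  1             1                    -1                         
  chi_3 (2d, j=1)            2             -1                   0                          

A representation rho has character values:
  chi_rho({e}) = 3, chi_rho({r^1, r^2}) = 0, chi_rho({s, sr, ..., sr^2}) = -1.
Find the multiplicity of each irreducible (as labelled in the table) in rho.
Multiplicities: chi_1: 0, chi_2: 1, chi_3: 1.

Solution. Use <chi_rho, chi> = (1/|G|) sum_C |C| * chi_rho(C) * conj(chi(C)) with |G| = 6 for each irreducible chi in the table:
  <chi_rho, chi_1> = (1/6)[1*(3)*conj(1) + 2*(0)*conj(1) + 3*(-1)*conj(1)]
      = (1/6)[(3) + (0) + (-3)] = 0/6 = 0
  <chi_rho, chi_2> = (1/6)[1*(3)*conj(1) + 2*(0)*conj(1) + 3*(-1)*conj(-1)]
      = (1/6)[(3) + (0) + (3)] = 6/6 = 1
  <chi_rho, chi_3> = (1/6)[1*(3)*conj(2) + 2*(0)*conj(-1) + 3*(-1)*conj(0)]
      = (1/6)[(6) + (0) + (0)] = 6/6 = 1
Dimension check: dim(rho) = sum (mult * dim) = 0*1 + 1*1 + 1*2 = 3 = chi_rho(e) = 3.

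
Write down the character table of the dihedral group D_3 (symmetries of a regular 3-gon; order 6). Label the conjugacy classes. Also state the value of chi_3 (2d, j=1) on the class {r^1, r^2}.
Conjugacy classes: {e} of size 1, {r^1, r^2} of size 2, {s, sr, ..., sr^2} of size 3.
Character table:
  irrep \ class              {e} (size 1)  {r^1, r^2} (size 2)  {s, sr, ..., sr^2} (size 3)
  chi_1 (triv)               1             1                    1                          
  chi_2 (sign: r->1, s->-1)  1             1                    -1                         
  chi_3 (2d, j=1)            2             -1                   0                          

Spot check: chi_3 (2d, j=1) on {r^1, r^2} = -1.

Why: D_3 has order 2*3 = 6 with 3 conjugacy classes, hence 3 irreducibles. Sum of squared dims 1 + 1 + 4 = 6 = |G|. Linear characters come from the abelianisation; the 2-dimensional irreps have character r^k -> 2*cos(2*pi*j*k/3), reflections -> 0.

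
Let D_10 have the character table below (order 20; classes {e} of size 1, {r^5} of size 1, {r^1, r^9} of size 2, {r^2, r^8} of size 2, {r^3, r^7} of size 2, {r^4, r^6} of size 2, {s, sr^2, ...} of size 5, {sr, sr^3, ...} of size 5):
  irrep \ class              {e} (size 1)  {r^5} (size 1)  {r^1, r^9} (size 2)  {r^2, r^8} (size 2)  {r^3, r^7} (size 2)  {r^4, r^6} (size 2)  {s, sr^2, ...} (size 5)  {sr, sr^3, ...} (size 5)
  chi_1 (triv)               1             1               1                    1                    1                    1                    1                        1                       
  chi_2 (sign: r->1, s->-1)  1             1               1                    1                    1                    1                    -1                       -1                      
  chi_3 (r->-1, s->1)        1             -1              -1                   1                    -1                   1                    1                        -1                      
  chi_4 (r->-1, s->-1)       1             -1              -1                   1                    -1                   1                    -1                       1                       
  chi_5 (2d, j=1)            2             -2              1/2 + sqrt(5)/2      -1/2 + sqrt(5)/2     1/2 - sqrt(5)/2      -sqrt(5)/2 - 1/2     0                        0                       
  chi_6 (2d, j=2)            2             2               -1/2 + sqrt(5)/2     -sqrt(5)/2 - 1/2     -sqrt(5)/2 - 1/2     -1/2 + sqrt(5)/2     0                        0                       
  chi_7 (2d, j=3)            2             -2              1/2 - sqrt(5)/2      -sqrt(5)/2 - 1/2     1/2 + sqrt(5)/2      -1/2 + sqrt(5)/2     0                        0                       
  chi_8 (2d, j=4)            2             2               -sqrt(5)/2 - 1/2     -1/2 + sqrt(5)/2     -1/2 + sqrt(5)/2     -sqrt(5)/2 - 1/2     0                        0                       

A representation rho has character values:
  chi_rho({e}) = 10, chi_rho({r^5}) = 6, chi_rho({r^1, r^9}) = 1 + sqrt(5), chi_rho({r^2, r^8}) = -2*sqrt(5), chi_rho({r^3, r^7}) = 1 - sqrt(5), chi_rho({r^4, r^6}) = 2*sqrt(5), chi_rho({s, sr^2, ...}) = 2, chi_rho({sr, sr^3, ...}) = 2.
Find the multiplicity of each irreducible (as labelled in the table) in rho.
Multiplicities: chi_1: 2, chi_2: 0, chi_3: 0, chi_4: 0, chi_5: 0, chi_6: 3, chi_7: 1, chi_8: 0.

Proof sketch: Use <chi_rho, chi> = (1/|G|) sum_C |C| * chi_rho(C) * conj(chi(C)) with |G| = 20 for each irreducible chi in the table:
  <chi_rho, chi_1> = (1/20)[1*(10)*conj(1) + 1*(6)*conj(1) + 2*(1 + sqrt(5))*conj(1) + 2*(-2*sqrt(5))*conj(1) + 2*(1 - sqrt(5))*conj(1) + 2*(2*sqrt(5))*conj(1) + 5*(2)*conj(1) + 5*(2)*conj(1)]
      = (1/20)[(10) + (6) + (2 + 2*sqrt(5)) + (-4*sqrt(5)) + (2 - 2*sqrt(5)) + (4*sqrt(5)) + (10) + (10)] = 40/20 = 2
  <chi_rho, chi_2> = (1/20)[1*(10)*conj(1) + 1*(6)*conj(1) + 2*(1 + sqrt(5))*conj(1) + 2*(-2*sqrt(5))*conj(1) + 2*(1 - sqrt(5))*conj(1) + 2*(2*sqrt(5))*conj(1) + 5*(2)*conj(-1) + 5*(2)*conj(-1)]
      = (1/20)[(10) + (6) + (2 + 2*sqrt(5)) + (-4*sqrt(5)) + (2 - 2*sqrt(5)) + (4*sqrt(5)) + (-10) + (-10)] = 0/20 = 0
  <chi_rho, chi_3> = (1/20)[1*(10)*conj(1) + 1*(6)*conj(-1) + 2*(1 + sqrt(5))*conj(-1) + 2*(-2*sqrt(5))*conj(1) + 2*(1 - sqrt(5))*conj(-1) + 2*(2*sqrt(5))*conj(1) + 5*(2)*conj(1) + 5*(2)*conj(-1)]
      = (1/20)[(10) + (-6) + (-2*sqrt(5) - 2) + (-4*sqrt(5)) + (-2 + 2*sqrt(5)) + (4*sqrt(5)) + (10) + (-10)] = 0/20 = 0
  <chi_rho, chi_4> = (1/20)[1*(10)*conj(1) + 1*(6)*conj(-1) + 2*(1 + sqrt(5))*conj(-1) + 2*(-2*sqrt(5))*conj(1) + 2*(1 - sqrt(5))*conj(-1) + 2*(2*sqrt(5))*conj(1) + 5*(2)*conj(-1) + 5*(2)*conj(1)]
      = (1/20)[(10) + (-6) + (-2*sqrt(5) - 2) + (-4*sqrt(5)) + (-2 + 2*sqrt(5)) + (4*sqrt(5)) + (-10) + (10)] = 0/20 = 0
  <chi_rho, chi_5> = (1/20)[1*(10)*conj(2) + 1*(6)*conj(-2) + 2*(1 + sqrt(5))*conj(1/2 + sqrt(5)/2) + 2*(-2*sqrt(5))*conj(-1/2 + sqrt(5)/2) + 2*(1 - sqrt(5))*conj(1/2 - sqrt(5)/2) + 2*(2*sqrt(5))*conj(-sqrt(5)/2 - 1/2) + 5*(2)*conj(0) + 5*(2)*conj(0)]
      = (1/20)[(20) + (-12) + (2*sqrt(5) + 6) + (-10 + 2*sqrt(5)) + (6 - 2*sqrt(5)) + (-10 - 2*sqrt(5)) + (0) + (0)] = 0/20 = 0
  <chi_rho, chi_6> = (1/20)[1*(10)*conj(2) + 1*(6)*conj(2) + 2*(1 + sqrt(5))*conj(-1/2 + sqrt(5)/2) + 2*(-2*sqrt(5))*conj(-sqrt(5)/2 - 1/2) + 2*(1 - sqrt(5))*conj(-sqrt(5)/2 - 1/2) + 2*(2*sqrt(5))*conj(-1/2 + sqrt(5)/2) + 5*(2)*conj(0) + 5*(2)*conj(0)]
      = (1/20)[(20) + (12) + (4) + (2*sqrt(5) + 10) + (4) + (10 - 2*sqrt(5)) + (0) + (0)] = 60/20 = 3
  <chi_rho, chi_7> = (1/20)[1*(10)*conj(2) + 1*(6)*conj(-2) + 2*(1 + sqrt(5))*conj(1/2 - sqrt(5)/2) + 2*(-2*sqrt(5))*conj(-sqrt(5)/2 - 1/2) + 2*(1 - sqrt(5))*conj(1/2 + sqrt(5)/2) + 2*(2*sqrt(5))*conj(-1/2 + sqrt(5)/2) + 5*(2)*conj(0) + 5*(2)*conj(0)]
      = (1/20)[(20) + (-12) + (-4) + (2*sqrt(5) + 10) + (-4) + (10 - 2*sqrt(5)) + (0) + (0)] = 20/20 = 1
  <chi_rho, chi_8> = (1/20)[1*(10)*conj(2) + 1*(6)*conj(2) + 2*(1 + sqrt(5))*conj(-sqrt(5)/2 - 1/2) + 2*(-2*sqrt(5))*conj(-1/2 + sqrt(5)/2) + 2*(1 - sqrt(5))*conj(-1/2 + sqrt(5)/2) + 2*(2*sqrt(5))*conj(-sqrt(5)/2 - 1/2) + 5*(2)*conj(0) + 5*(2)*conj(0)]
      = (1/20)[(20) + (12) + (-6 - 2*sqrt(5)) + (-10 + 2*sqrt(5)) + (-6 + 2*sqrt(5)) + (-10 - 2*sqrt(5)) + (0) + (0)] = 0/20 = 0
Dimension check: dim(rho) = sum (mult * dim) = 2*1 + 0*1 + 0*1 + 0*1 + 0*2 + 3*2 + 1*2 + 0*2 = 10 = chi_rho(e) = 10.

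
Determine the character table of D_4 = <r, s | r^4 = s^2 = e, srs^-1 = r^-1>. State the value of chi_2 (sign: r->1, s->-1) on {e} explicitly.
Conjugacy classes: {e} of size 1, {r^2} of size 1, {r^1, r^3} of size 2, {s, sr^2, ...} of size 2, {sr, sr^3, ...} of size 2.
Character table:
  irrep \ class              {e} (size 1)  {r^2} (size 1)  {r^1, r^3} (size 2)  {s, sr^2, ...} (size 2)  {sr, sr^3, ...} (size 2)
  chi_1 (triv)               1             1               1                    1                        1                       
  chi_2 (sign: r->1, s->-1)  1             1               1                    -1                       -1                      
  chi_3 (r->-1, s->1)        1             1               -1                   1                        -1                      
  chi_4 (r->-1, s->-1)       1             1               -1                   -1                       1                       
  chi_5 (2d, j=1)            2             -2              0                    0                        0                       

Spot check: chi_2 (sign: r->1, s->-1) on {e} = 1.

Solution. D_4 has order 2*4 = 8 with 5 conjugacy classes, hence 5 irreducibles. Sum of squared dims 1 + 1 + 1 + 1 + 4 = 8 = |G|. Linear characters come from the abelianisation; the 2-dimensional irreps have character r^k -> 2*cos(2*pi*j*k/4), reflections -> 0.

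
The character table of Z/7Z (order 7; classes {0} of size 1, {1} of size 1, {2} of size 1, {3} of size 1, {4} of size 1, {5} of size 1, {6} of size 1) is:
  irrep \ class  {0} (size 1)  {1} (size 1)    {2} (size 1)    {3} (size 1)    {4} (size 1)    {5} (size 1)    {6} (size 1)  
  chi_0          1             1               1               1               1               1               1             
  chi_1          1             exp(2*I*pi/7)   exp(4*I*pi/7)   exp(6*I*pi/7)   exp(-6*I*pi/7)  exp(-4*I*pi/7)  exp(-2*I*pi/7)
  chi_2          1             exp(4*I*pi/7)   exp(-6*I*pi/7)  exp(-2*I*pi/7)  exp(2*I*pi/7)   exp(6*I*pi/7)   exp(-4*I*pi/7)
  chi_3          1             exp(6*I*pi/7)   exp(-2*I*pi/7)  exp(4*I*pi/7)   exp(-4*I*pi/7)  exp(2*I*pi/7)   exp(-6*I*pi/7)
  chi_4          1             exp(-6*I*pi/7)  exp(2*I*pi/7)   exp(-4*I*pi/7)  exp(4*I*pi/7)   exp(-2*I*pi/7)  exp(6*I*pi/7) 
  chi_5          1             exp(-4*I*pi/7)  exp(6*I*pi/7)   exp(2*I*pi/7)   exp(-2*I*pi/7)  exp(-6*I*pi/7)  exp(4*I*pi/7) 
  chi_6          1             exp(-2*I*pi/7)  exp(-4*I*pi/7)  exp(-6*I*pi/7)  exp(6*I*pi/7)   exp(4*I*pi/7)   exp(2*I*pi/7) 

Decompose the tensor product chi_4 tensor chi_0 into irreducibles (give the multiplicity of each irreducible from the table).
chi_4 tensor chi_0 = chi_4 (all other irreducibles have multiplicity 0).

Justification: The character of a tensor product is the pointwise product (chi_4 * chi_0)(C) = chi_4(C) * chi_0(C):
  {0}: (1)*(1), {1}: (exp(-6*I*pi/7))*(1), {2}: (exp(2*I*pi/7))*(1), {3}: (exp(-4*I*pi/7))*(1), {4}: (exp(4*I*pi/7))*(1), {5}: (exp(-2*I*pi/7))*(1), {6}: (exp(6*I*pi/7))*(1)
so (chi_4 * chi_0) takes values
  {0} -> 1, {1} -> exp(-6*I*pi/7), {2} -> exp(2*I*pi/7), {3} -> exp(-4*I*pi/7), {4} -> exp(4*I*pi/7), {5} -> exp(-2*I*pi/7), {6} -> exp(6*I*pi/7).
Now take the inner product of this character with each irreducible chi from the table, <chi_4*chi_0, chi> = (1/7) sum_C |C| (chi_4*chi_0)(C) conj(chi(C)):
  <chi_4*chi_0, chi_0> = (1/7)[1*(1)*conj(1) + 1*(exp(-6*I*pi/7))*conj(1) + 1*(exp(2*I*pi/7))*conj(1) + 1*(exp(-4*I*pi/7))*conj(1) + 1*(exp(4*I*pi/7))*conj(1) + 1*(exp(-2*I*pi/7))*conj(1) + 1*(exp(6*I*pi/7))*conj(1)]
      = (1/7)[(1) + (exp(-6*I*pi/7)) + (exp(2*I*pi/7)) + (exp(-4*I*pi/7)) + (exp(4*I*pi/7)) + (exp(-2*I*pi/7)) + (exp(6*I*pi/7))] = 0/7 = 0
  <chi_4*chi_0, chi_1> = (1/7)[1*(1)*conj(1) + 1*(exp(-6*I*pi/7))*conj(exp(2*I*pi/7)) + 1*(exp(2*I*pi/7))*conj(exp(4*I*pi/7)) + 1*(exp(-4*I*pi/7))*conj(exp(6*I*pi/7)) + 1*(exp(4*I*pi/7))*conj(exp(-6*I*pi/7)) + 1*(exp(-2*I*pi/7))*conj(exp(-4*I*pi/7)) + 1*(exp(6*I*pi/7))*conj(exp(-2*I*pi/7))]
      = (1/7)[(1) + (exp(6*I*pi/7)) + (exp(-2*I*pi/7)) + (exp(4*I*pi/7)) + (exp(-4*I*pi/7)) + (exp(2*I*pi/7)) + (exp(-6*I*pi/7))] = 0/7 = 0
  <chi_4*chi_0, chi_2> = (1/7)[1*(1)*conj(1) + 1*(exp(-6*I*pi/7))*conj(exp(4*I*pi/7)) + 1*(exp(2*I*pi/7))*conj(exp(-6*I*pi/7)) + 1*(exp(-4*I*pi/7))*conj(exp(-2*I*pi/7)) + 1*(exp(4*I*pi/7))*conj(exp(2*I*pi/7)) + 1*(exp(-2*I*pi/7))*conj(exp(6*I*pi/7)) + 1*(exp(6*I*pi/7))*conj(exp(-4*I*pi/7))]
      = (1/7)[(1) + (exp(4*I*pi/7)) + (exp(-6*I*pi/7)) + (exp(-2*I*pi/7)) + (exp(2*I*pi/7)) + (exp(6*I*pi/7)) + (exp(-4*I*pi/7))] = 0/7 = 0
  <chi_4*chi_0, chi_3> = (1/7)[1*(1)*conj(1) + 1*(exp(-6*I*pi/7))*conj(exp(6*I*pi/7)) + 1*(exp(2*I*pi/7))*conj(exp(-2*I*pi/7)) + 1*(exp(-4*I*pi/7))*conj(exp(4*I*pi/7)) + 1*(exp(4*I*pi/7))*conj(exp(-4*I*pi/7)) + 1*(exp(-2*I*pi/7))*conj(exp(2*I*pi/7)) + 1*(exp(6*I*pi/7))*conj(exp(-6*I*pi/7))]
      = (1/7)[(1) + (exp(2*I*pi/7)) + (exp(4*I*pi/7)) + (exp(6*I*pi/7)) + (exp(-6*I*pi/7)) + (exp(-4*I*pi/7)) + (exp(-2*I*pi/7))] = 0/7 = 0
  <chi_4*chi_0, chi_4> = (1/7)[1*(1)*conj(1) + 1*(exp(-6*I*pi/7))*conj(exp(-6*I*pi/7)) + 1*(exp(2*I*pi/7))*conj(exp(2*I*pi/7)) + 1*(exp(-4*I*pi/7))*conj(exp(-4*I*pi/7)) + 1*(exp(4*I*pi/7))*conj(exp(4*I*pi/7)) + 1*(exp(-2*I*pi/7))*conj(exp(-2*I*pi/7)) + 1*(exp(6*I*pi/7))*conj(exp(6*I*pi/7))]
      = (1/7)[(1) + (1) + (1) + (1) + (1) + (1) + (1)] = 7/7 = 1
  <chi_4*chi_0, chi_5> = (1/7)[1*(1)*conj(1) + 1*(exp(-6*I*pi/7))*conj(exp(-4*I*pi/7)) + 1*(exp(2*I*pi/7))*conj(exp(6*I*pi/7)) + 1*(exp(-4*I*pi/7))*conj(exp(2*I*pi/7)) + 1*(exp(4*I*pi/7))*conj(exp(-2*I*pi/7)) + 1*(exp(-2*I*pi/7))*conj(exp(-6*I*pi/7)) + 1*(exp(6*I*pi/7))*conj(exp(4*I*pi/7))]
      = (1/7)[(1) + (exp(-2*I*pi/7)) + (exp(-4*I*pi/7)) + (exp(-6*I*pi/7)) + (exp(6*I*pi/7)) + (exp(4*I*pi/7)) + (exp(2*I*pi/7))] = 0/7 = 0
  <chi_4*chi_0, chi_6> = (1/7)[1*(1)*conj(1) + 1*(exp(-6*I*pi/7))*conj(exp(-2*I*pi/7)) + 1*(exp(2*I*pi/7))*conj(exp(-4*I*pi/7)) + 1*(exp(-4*I*pi/7))*conj(exp(-6*I*pi/7)) + 1*(exp(4*I*pi/7))*conj(exp(6*I*pi/7)) + 1*(exp(-2*I*pi/7))*conj(exp(4*I*pi/7)) + 1*(exp(6*I*pi/7))*conj(exp(2*I*pi/7))]
      = (1/7)[(1) + (exp(-4*I*pi/7)) + (exp(6*I*pi/7)) + (exp(2*I*pi/7)) + (exp(-2*I*pi/7)) + (exp(-6*I*pi/7)) + (exp(4*I*pi/7))] = 0/7 = 0
(Exp terms are combined using exp(i*s)*conj(exp(i*t)) = exp(i*(s-t)), and sums of them are collapsed using the identity that for every m > 1 the m distinct m-th roots of unity sum to 0, e.g. 1 + exp(2*I*pi/3) + exp(-2*I*pi/3) = 0.)
Hence the multiplicities are chi_4: 1. Dimension check: dim(chi_4)*dim(chi_0) = 1*1 = 1 and sum (mult * dim) = 1*1 = 1.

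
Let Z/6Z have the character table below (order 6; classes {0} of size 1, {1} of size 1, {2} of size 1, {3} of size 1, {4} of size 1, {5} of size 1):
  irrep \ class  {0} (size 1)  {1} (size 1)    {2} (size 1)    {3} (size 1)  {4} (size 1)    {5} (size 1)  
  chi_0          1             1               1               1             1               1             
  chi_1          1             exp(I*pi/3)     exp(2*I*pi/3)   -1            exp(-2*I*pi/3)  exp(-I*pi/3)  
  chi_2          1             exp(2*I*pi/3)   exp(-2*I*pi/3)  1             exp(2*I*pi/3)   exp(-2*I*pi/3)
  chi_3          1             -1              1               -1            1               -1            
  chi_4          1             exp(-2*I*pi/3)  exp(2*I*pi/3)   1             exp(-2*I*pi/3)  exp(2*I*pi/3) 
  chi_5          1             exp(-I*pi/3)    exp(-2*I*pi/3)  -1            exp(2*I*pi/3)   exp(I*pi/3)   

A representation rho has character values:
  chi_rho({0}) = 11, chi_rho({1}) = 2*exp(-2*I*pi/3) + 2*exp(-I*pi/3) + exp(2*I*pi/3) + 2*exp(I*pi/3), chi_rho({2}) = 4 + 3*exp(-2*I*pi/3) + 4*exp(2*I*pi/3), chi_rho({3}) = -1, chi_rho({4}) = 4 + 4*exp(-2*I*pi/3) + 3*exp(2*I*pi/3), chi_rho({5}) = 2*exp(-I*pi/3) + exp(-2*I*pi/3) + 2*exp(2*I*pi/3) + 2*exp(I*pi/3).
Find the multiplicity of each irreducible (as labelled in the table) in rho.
Multiplicities: chi_0: 2, chi_1: 2, chi_2: 1, chi_3: 2, chi_4: 2, chi_5: 2.

Reasoning: Use <chi_rho, chi> = (1/|G|) sum_C |C| * chi_rho(C) * conj(chi(C)) with |G| = 6 for each irreducible chi in the table:
  <chi_rho, chi_0> = (1/6)[1*(11)*conj(1) + 1*(2*exp(-2*I*pi/3) + 2*exp(-I*pi/3) + exp(2*I*pi/3) + 2*exp(I*pi/3))*conj(1) + 1*(4 + 3*exp(-2*I*pi/3) + 4*exp(2*I*pi/3))*conj(1) + 1*(-1)*conj(1) + 1*(4 + 4*exp(-2*I*pi/3) + 3*exp(2*I*pi/3))*conj(1) + 1*(2*exp(-I*pi/3) + exp(-2*I*pi/3) + 2*exp(2*I*pi/3) + 2*exp(I*pi/3))*conj(1)]
      = (1/6)[(11) + (2*exp(-2*I*pi/3) + 2*exp(-I*pi/3) + exp(2*I*pi/3) + 2*exp(I*pi/3)) + (4 + 3*exp(-2*I*pi/3) + 4*exp(2*I*pi/3)) + (-1) + (4 + 4*exp(-2*I*pi/3) + 3*exp(2*I*pi/3)) + (2*exp(-I*pi/3) + exp(-2*I*pi/3) + 2*exp(2*I*pi/3) + 2*exp(I*pi/3))] = 12/6 = 2
  <chi_rho, chi_1> = (1/6)[1*(11)*conj(1) + 1*(2*exp(-2*I*pi/3) + 2*exp(-I*pi/3) + exp(2*I*pi/3) + 2*exp(I*pi/3))*conj(exp(I*pi/3)) + 1*(4 + 3*exp(-2*I*pi/3) + 4*exp(2*I*pi/3))*conj(exp(2*I*pi/3)) + 1*(-1)*conj(-1) + 1*(4 + 4*exp(-2*I*pi/3) + 3*exp(2*I*pi/3))*conj(exp(-2*I*pi/3)) + 1*(2*exp(-I*pi/3) + exp(-2*I*pi/3) + 2*exp(2*I*pi/3) + 2*exp(I*pi/3))*conj(exp(-I*pi/3))]
      = (1/6)[(11) + (2*exp(-2*I*pi/3) + exp(I*pi/3)) + (4 + 4*exp(-2*I*pi/3) + 3*exp(2*I*pi/3)) + (1) + (4 + 3*exp(-2*I*pi/3) + 4*exp(2*I*pi/3)) + (exp(-I*pi/3) + 2*exp(2*I*pi/3))] = 12/6 = 2
  <chi_rho, chi_2> = (1/6)[1*(11)*conj(1) + 1*(2*exp(-2*I*pi/3) + 2*exp(-I*pi/3) + exp(2*I*pi/3) + 2*exp(I*pi/3))*conj(exp(2*I*pi/3)) + 1*(4 + 3*exp(-2*I*pi/3) + 4*exp(2*I*pi/3))*conj(exp(-2*I*pi/3)) + 1*(-1)*conj(1) + 1*(4 + 4*exp(-2*I*pi/3) + 3*exp(2*I*pi/3))*conj(exp(2*I*pi/3)) + 1*(2*exp(-I*pi/3) + exp(-2*I*pi/3) + 2*exp(2*I*pi/3) + 2*exp(I*pi/3))*conj(exp(-2*I*pi/3))]
      = (1/6)[(11) + (-1) + (-1) + (-1) + (-1) + (-1)] = 6/6 = 1
  <chi_rho, chi_3> = (1/6)[1*(11)*conj(1) + 1*(2*exp(-2*I*pi/3) + 2*exp(-I*pi/3) + exp(2*I*pi/3) + 2*exp(I*pi/3))*conj(-1) + 1*(4 + 3*exp(-2*I*pi/3) + 4*exp(2*I*pi/3))*conj(1) + 1*(-1)*conj(-1) + 1*(4 + 4*exp(-2*I*pi/3) + 3*exp(2*I*pi/3))*conj(1) + 1*(2*exp(-I*pi/3) + exp(-2*I*pi/3) + 2*exp(2*I*pi/3) + 2*exp(I*pi/3))*conj(-1)]
      = (1/6)[(11) + (-2*exp(I*pi/3) - exp(2*I*pi/3) - 2*exp(-I*pi/3) - 2*exp(-2*I*pi/3)) + (4 + 3*exp(-2*I*pi/3) + 4*exp(2*I*pi/3)) + (1) + (4 + 4*exp(-2*I*pi/3) + 3*exp(2*I*pi/3)) + (-2*exp(I*pi/3) - 2*exp(2*I*pi/3) - exp(-2*I*pi/3) - 2*exp(-I*pi/3))] = 12/6 = 2
  <chi_rho, chi_4> = (1/6)[1*(11)*conj(1) + 1*(2*exp(-2*I*pi/3) + 2*exp(-I*pi/3) + exp(2*I*pi/3) + 2*exp(I*pi/3))*conj(exp(-2*I*pi/3)) + 1*(4 + 3*exp(-2*I*pi/3) + 4*exp(2*I*pi/3))*conj(exp(2*I*pi/3)) + 1*(-1)*conj(1) + 1*(4 + 4*exp(-2*I*pi/3) + 3*exp(2*I*pi/3))*conj(exp(-2*I*pi/3)) + 1*(2*exp(-I*pi/3) + exp(-2*I*pi/3) + 2*exp(2*I*pi/3) + 2*exp(I*pi/3))*conj(exp(2*I*pi/3))]
      = (1/6)[(11) + (exp(-2*I*pi/3) + 2*exp(I*pi/3)) + (4 + 4*exp(-2*I*pi/3) + 3*exp(2*I*pi/3)) + (-1) + (4 + 3*exp(-2*I*pi/3) + 4*exp(2*I*pi/3)) + (2*exp(-I*pi/3) + exp(2*I*pi/3))] = 12/6 = 2
  <chi_rho, chi_5> = (1/6)[1*(11)*conj(1) + 1*(2*exp(-2*I*pi/3) + 2*exp(-I*pi/3) + exp(2*I*pi/3) + 2*exp(I*pi/3))*conj(exp(-I*pi/3)) + 1*(4 + 3*exp(-2*I*pi/3) + 4*exp(2*I*pi/3))*conj(exp(-2*I*pi/3)) + 1*(-1)*conj(-1) + 1*(4 + 4*exp(-2*I*pi/3) + 3*exp(2*I*pi/3))*conj(exp(2*I*pi/3)) + 1*(2*exp(-I*pi/3) + exp(-2*I*pi/3) + 2*exp(2*I*pi/3) + 2*exp(I*pi/3))*conj(exp(I*pi/3))]
      = (1/6)[(11) + (1) + (-1) + (1) + (-1) + (1)] = 12/6 = 2
(Exp terms are combined using exp(i*s)*conj(exp(i*t)) = exp(i*(s-t)), and sums of them are collapsed using the identity that for every m > 1 the m distinct m-th roots of unity sum to 0, e.g. 1 + exp(2*I*pi/3) + exp(-2*I*pi/3) = 0.)
Dimension check: dim(rho) = sum (mult * dim) = 2*1 + 2*1 + 1*1 + 2*1 + 2*1 + 2*1 = 11 = chi_rho(e) = 11.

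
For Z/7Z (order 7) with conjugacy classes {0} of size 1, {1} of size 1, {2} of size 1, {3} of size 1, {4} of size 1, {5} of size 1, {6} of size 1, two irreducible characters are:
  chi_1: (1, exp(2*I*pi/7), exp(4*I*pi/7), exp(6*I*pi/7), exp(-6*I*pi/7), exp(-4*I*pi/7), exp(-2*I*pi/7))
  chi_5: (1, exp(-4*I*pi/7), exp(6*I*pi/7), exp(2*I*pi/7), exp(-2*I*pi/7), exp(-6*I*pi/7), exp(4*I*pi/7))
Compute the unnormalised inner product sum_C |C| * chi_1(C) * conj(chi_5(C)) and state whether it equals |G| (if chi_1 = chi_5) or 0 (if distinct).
Sum = 0; so <chi_1, chi_5> = 0 (distinct irreducibles are orthogonal).

Why: Compute term by term over conjugacy classes (|C| * chi_1(C) * conj(chi_5(C))):
  1*(1)*conj(1) + 1*(exp(2*I*pi/7))*conj(exp(-4*I*pi/7)) + 1*(exp(4*I*pi/7))*conj(exp(6*I*pi/7)) + 1*(exp(6*I*pi/7))*conj(exp(2*I*pi/7)) + 1*(exp(-6*I*pi/7))*conj(exp(-2*I*pi/7)) + 1*(exp(-4*I*pi/7))*conj(exp(-6*I*pi/7)) + 1*(exp(-2*I*pi/7))*conj(exp(4*I*pi/7))
  = (1) + (exp(6*I*pi/7)) + (exp(-2*I*pi/7)) + (exp(4*I*pi/7)) + (exp(-4*I*pi/7)) + (exp(2*I*pi/7)) + (exp(-6*I*pi/7))
  = 0.
(Exp terms are combined using exp(i*s)*conj(exp(i*t)) = exp(i*(s-t)), and sums of them are collapsed using the identity that for every m > 1 the m distinct m-th roots of unity sum to 0, e.g. 1 + exp(2*I*pi/3) + exp(-2*I*pi/3) = 0.)
Dividing by |G| = 7 gives 0/7 = 0, matching the row-orthogonality relation <chi_1, chi_5> = [chi_1 = chi_5].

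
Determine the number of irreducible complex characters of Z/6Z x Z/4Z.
24

Derivation: The number of irreducible complex representations of a finite group equals its number of conjugacy classes. Z/6Z x Z/4Z is abelian of order 24, so every element is its own conjugacy class: 24 classes, so Z/6Z x Z/4Z (order 24) has exactly 24 irreducible complex representations.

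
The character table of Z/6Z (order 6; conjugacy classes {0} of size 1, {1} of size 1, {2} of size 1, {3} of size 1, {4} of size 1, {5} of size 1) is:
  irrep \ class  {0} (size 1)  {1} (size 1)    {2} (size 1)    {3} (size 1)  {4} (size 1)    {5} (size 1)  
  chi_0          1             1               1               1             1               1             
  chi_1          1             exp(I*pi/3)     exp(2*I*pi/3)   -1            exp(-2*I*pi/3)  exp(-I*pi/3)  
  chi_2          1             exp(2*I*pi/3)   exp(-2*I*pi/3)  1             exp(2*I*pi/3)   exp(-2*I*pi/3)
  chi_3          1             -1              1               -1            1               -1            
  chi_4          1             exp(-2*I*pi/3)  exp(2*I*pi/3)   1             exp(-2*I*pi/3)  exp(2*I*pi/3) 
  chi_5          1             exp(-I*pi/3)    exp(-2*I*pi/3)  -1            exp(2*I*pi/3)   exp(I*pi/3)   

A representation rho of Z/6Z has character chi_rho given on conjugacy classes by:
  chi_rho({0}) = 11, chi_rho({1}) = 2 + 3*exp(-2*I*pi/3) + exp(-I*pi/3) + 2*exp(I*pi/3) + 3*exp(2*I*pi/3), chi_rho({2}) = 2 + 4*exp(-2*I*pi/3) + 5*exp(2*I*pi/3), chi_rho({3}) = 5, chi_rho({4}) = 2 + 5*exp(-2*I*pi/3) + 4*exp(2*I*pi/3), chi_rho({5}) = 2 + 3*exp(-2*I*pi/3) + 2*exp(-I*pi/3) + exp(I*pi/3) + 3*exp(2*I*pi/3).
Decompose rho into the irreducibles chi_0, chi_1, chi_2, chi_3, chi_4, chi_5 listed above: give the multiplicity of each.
Multiplicities: chi_0: 2, chi_1: 2, chi_2: 3, chi_3: 0, chi_4: 3, chi_5: 1.

Why: Use <chi_rho, chi> = (1/|G|) sum_C |C| * chi_rho(C) * conj(chi(C)) with |G| = 6 for each irreducible chi in the table:
  <chi_rho, chi_0> = (1/6)[1*(11)*conj(1) + 1*(2 + 3*exp(-2*I*pi/3) + exp(-I*pi/3) + 2*exp(I*pi/3) + 3*exp(2*I*pi/3))*conj(1) + 1*(2 + 4*exp(-2*I*pi/3) + 5*exp(2*I*pi/3))*conj(1) + 1*(5)*conj(1) + 1*(2 + 5*exp(-2*I*pi/3) + 4*exp(2*I*pi/3))*conj(1) + 1*(2 + 3*exp(-2*I*pi/3) + 2*exp(-I*pi/3) + exp(I*pi/3) + 3*exp(2*I*pi/3))*conj(1)]
      = (1/6)[(11) + (2 + 3*exp(-2*I*pi/3) + exp(-I*pi/3) + 2*exp(I*pi/3) + 3*exp(2*I*pi/3)) + (2 + 4*exp(-2*I*pi/3) + 5*exp(2*I*pi/3)) + (5) + (2 + 5*exp(-2*I*pi/3) + 4*exp(2*I*pi/3)) + (2 + 3*exp(-2*I*pi/3) + 2*exp(-I*pi/3) + exp(I*pi/3) + 3*exp(2*I*pi/3))] = 12/6 = 2
  <chi_rho, chi_1> = (1/6)[1*(11)*conj(1) + 1*(2 + 3*exp(-2*I*pi/3) + exp(-I*pi/3) + 2*exp(I*pi/3) + 3*exp(2*I*pi/3))*conj(exp(I*pi/3)) + 1*(2 + 4*exp(-2*I*pi/3) + 5*exp(2*I*pi/3))*conj(exp(2*I*pi/3)) + 1*(5)*conj(-1) + 1*(2 + 5*exp(-2*I*pi/3) + 4*exp(2*I*pi/3))*conj(exp(-2*I*pi/3)) + 1*(2 + 3*exp(-2*I*pi/3) + 2*exp(-I*pi/3) + exp(I*pi/3) + 3*exp(2*I*pi/3))*conj(exp(-I*pi/3))]
      = (1/6)[(11) + (1) + (5 + 2*exp(-2*I*pi/3) + 4*exp(2*I*pi/3)) + (-5) + (5 + 4*exp(-2*I*pi/3) + 2*exp(2*I*pi/3)) + (1)] = 12/6 = 2
  <chi_rho, chi_2> = (1/6)[1*(11)*conj(1) + 1*(2 + 3*exp(-2*I*pi/3) + exp(-I*pi/3) + 2*exp(I*pi/3) + 3*exp(2*I*pi/3))*conj(exp(2*I*pi/3)) + 1*(2 + 4*exp(-2*I*pi/3) + 5*exp(2*I*pi/3))*conj(exp(-2*I*pi/3)) + 1*(5)*conj(1) + 1*(2 + 5*exp(-2*I*pi/3) + 4*exp(2*I*pi/3))*conj(exp(2*I*pi/3)) + 1*(2 + 3*exp(-2*I*pi/3) + 2*exp(-I*pi/3) + exp(I*pi/3) + 3*exp(2*I*pi/3))*conj(exp(-2*I*pi/3))]
      = (1/6)[(11) + (2 + 2*exp(-2*I*pi/3) + 2*exp(-I*pi/3) + 3*exp(2*I*pi/3)) + (4 + 5*exp(-2*I*pi/3) + 2*exp(2*I*pi/3)) + (5) + (4 + 2*exp(-2*I*pi/3) + 5*exp(2*I*pi/3)) + (2 + 3*exp(-2*I*pi/3) + 2*exp(2*I*pi/3) + 2*exp(I*pi/3))] = 18/6 = 3
  <chi_rho, chi_3> = (1/6)[1*(11)*conj(1) + 1*(2 + 3*exp(-2*I*pi/3) + exp(-I*pi/3) + 2*exp(I*pi/3) + 3*exp(2*I*pi/3))*conj(-1) + 1*(2 + 4*exp(-2*I*pi/3) + 5*exp(2*I*pi/3))*conj(1) + 1*(5)*conj(-1) + 1*(2 + 5*exp(-2*I*pi/3) + 4*exp(2*I*pi/3))*conj(1) + 1*(2 + 3*exp(-2*I*pi/3) + 2*exp(-I*pi/3) + exp(I*pi/3) + 3*exp(2*I*pi/3))*conj(-1)]
      = (1/6)[(11) + (-2 - 3*exp(2*I*pi/3) - 2*exp(I*pi/3) - exp(-I*pi/3) - 3*exp(-2*I*pi/3)) + (2 + 4*exp(-2*I*pi/3) + 5*exp(2*I*pi/3)) + (-5) + (2 + 5*exp(-2*I*pi/3) + 4*exp(2*I*pi/3)) + (-2 - 3*exp(2*I*pi/3) - exp(I*pi/3) - 2*exp(-I*pi/3) - 3*exp(-2*I*pi/3))] = 0/6 = 0
  <chi_rho, chi_4> = (1/6)[1*(11)*conj(1) + 1*(2 + 3*exp(-2*I*pi/3) + exp(-I*pi/3) + 2*exp(I*pi/3) + 3*exp(2*I*pi/3))*conj(exp(-2*I*pi/3)) + 1*(2 + 4*exp(-2*I*pi/3) + 5*exp(2*I*pi/3))*conj(exp(2*I*pi/3)) + 1*(5)*conj(1) + 1*(2 + 5*exp(-2*I*pi/3) + 4*exp(2*I*pi/3))*conj(exp(-2*I*pi/3)) + 1*(2 + 3*exp(-2*I*pi/3) + 2*exp(-I*pi/3) + exp(I*pi/3) + 3*exp(2*I*pi/3))*conj(exp(2*I*pi/3))]
      = (1/6)[(11) + (-1) + (5 + 2*exp(-2*I*pi/3) + 4*exp(2*I*pi/3)) + (5) + (5 + 4*exp(-2*I*pi/3) + 2*exp(2*I*pi/3)) + (-1)] = 18/6 = 3
  <chi_rho, chi_5> = (1/6)[1*(11)*conj(1) + 1*(2 + 3*exp(-2*I*pi/3) + exp(-I*pi/3) + 2*exp(I*pi/3) + 3*exp(2*I*pi/3))*conj(exp(-I*pi/3)) + 1*(2 + 4*exp(-2*I*pi/3) + 5*exp(2*I*pi/3))*conj(exp(-2*I*pi/3)) + 1*(5)*conj(-1) + 1*(2 + 5*exp(-2*I*pi/3) + 4*exp(2*I*pi/3))*conj(exp(2*I*pi/3)) + 1*(2 + 3*exp(-2*I*pi/3) + 2*exp(-I*pi/3) + exp(I*pi/3) + 3*exp(2*I*pi/3))*conj(exp(I*pi/3))]
      = (1/6)[(11) + (-2 + 3*exp(-I*pi/3) + 2*exp(2*I*pi/3) + 2*exp(I*pi/3)) + (4 + 5*exp(-2*I*pi/3) + 2*exp(2*I*pi/3)) + (-5) + (4 + 2*exp(-2*I*pi/3) + 5*exp(2*I*pi/3)) + (-2 + 2*exp(-2*I*pi/3) + 2*exp(-I*pi/3) + 3*exp(I*pi/3))] = 6/6 = 1
(Exp terms are combined using exp(i*s)*conj(exp(i*t)) = exp(i*(s-t)), and sums of them are collapsed using the identity that for every m > 1 the m distinct m-th roots of unity sum to 0, e.g. 1 + exp(2*I*pi/3) + exp(-2*I*pi/3) = 0.)
Dimension check: dim(rho) = sum (mult * dim) = 2*1 + 2*1 + 3*1 + 0*1 + 3*1 + 1*1 = 11 = chi_rho(e) = 11.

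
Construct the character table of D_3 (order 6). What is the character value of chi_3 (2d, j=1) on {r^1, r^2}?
Conjugacy classes: {e} of size 1, {r^1, r^2} of size 2, {s, sr, ..., sr^2} of size 3.
Character table:
  irrep \ class              {e} (size 1)  {r^1, r^2} (size 2)  {s, sr, ..., sr^2} (size 3)
  chi_1 (triv)               1             1                    1                          
  chi_2 (sign: r->1, s->-1)  1             1                    -1                         
  chi_3 (2d, j=1)            2             -1                   0                          

Spot check: chi_3 (2d, j=1) on {r^1, r^2} = -1.

Derivation: D_3 has order 2*3 = 6 with 3 conjugacy classes, hence 3 irreducibles. Sum of squared dims 1 + 1 + 4 = 6 = |G|. Linear characters come from the abelianisation; the 2-dimensional irreps have character r^k -> 2*cos(2*pi*j*k/3), reflections -> 0.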